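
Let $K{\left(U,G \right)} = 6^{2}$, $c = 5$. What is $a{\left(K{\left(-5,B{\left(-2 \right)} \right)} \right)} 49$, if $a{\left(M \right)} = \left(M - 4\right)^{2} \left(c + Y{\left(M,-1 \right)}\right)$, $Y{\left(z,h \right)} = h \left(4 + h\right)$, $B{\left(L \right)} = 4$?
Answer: $100352$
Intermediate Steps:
$K{\left(U,G \right)} = 36$
$a{\left(M \right)} = 2 \left(-4 + M\right)^{2}$ ($a{\left(M \right)} = \left(M - 4\right)^{2} \left(5 - \left(4 - 1\right)\right) = \left(-4 + M\right)^{2} \left(5 - 3\right) = \left(-4 + M\right)^{2} \cdot 2 = 2 \left(-4 + M\right)^{2}$)
$a{\left(K{\left(-5,B{\left(-2 \right)} \right)} \right)} 49 = 2 \left(-4 + 36\right)^{2} \cdot 49 = 2 \cdot 32^{2} \cdot 49 = 2 \cdot 1024 \cdot 49 = 2048 \cdot 49 = 100352$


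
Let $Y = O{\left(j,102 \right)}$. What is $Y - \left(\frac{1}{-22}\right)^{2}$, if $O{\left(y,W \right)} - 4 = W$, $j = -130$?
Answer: $\frac{51303}{484} \approx 106.0$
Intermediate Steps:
$O{\left(y,W \right)} = 4 + W$
$Y = 106$ ($Y = 4 + 102 = 106$)
$Y - \left(\frac{1}{-22}\right)^{2} = 106 - \left(\frac{1}{-22}\right)^{2} = 106 - \left(- \frac{1}{22}\right)^{2} = 106 - \frac{1}{484} = \frac{51303}{484}$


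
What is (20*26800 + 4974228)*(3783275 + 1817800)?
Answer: 30863200295100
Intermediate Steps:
(20*26800 + 4974228)*(3783275 + 1817800) = (536000 + 4974228)*5601075 = 5510228*5601075 = 30863200295100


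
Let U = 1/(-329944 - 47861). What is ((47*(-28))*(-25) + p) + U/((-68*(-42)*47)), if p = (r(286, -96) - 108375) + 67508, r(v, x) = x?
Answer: -408903117887881/50713520760 ≈ -8063.0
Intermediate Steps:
U = -1/377805 (U = 1/(-377805) = -1/377805 ≈ -2.6469e-6)
p = -40963 (p = (-96 - 108375) + 67508 = -108471 + 67508 = -40963)
((47*(-28))*(-25) + p) + U/((-68*(-42)*47)) = ((47*(-28))*(-25) - 40963) - 1/(377805*(-68*(-42)*47)) = (-1316*(-25) - 40963) - 1/(377805*(2856*47)) = (32900 - 40963) - 1/377805/134232 = -8063 - 1/377805*1/134232 = -8063 - 1/50713520760 = -408903117887881/50713520760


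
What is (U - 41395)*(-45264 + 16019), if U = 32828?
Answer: 250541915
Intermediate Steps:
(U - 41395)*(-45264 + 16019) = (32828 - 41395)*(-45264 + 16019) = -8567*(-29245) = 250541915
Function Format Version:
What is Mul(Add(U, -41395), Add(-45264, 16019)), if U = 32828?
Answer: 250541915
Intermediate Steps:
Mul(Add(U, -41395), Add(-45264, 16019)) = Mul(Add(32828, -41395), Add(-45264, 16019)) = Mul(-8567, -29245) = 250541915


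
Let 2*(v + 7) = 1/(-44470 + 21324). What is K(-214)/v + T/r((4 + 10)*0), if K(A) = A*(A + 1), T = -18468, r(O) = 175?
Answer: -25016586884/3780525 ≈ -6617.2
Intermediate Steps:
v = -324045/46292 (v = -7 + 1/(2*(-44470 + 21324)) = -7 + (½)/(-23146) = -7 + (½)*(-1/23146) = -7 - 1/46292 = -324045/46292 ≈ -7.0000)
K(A) = A*(1 + A)
K(-214)/v + T/r((4 + 10)*0) = (-214*(1 - 214))/(-324045/46292) - 18468/175 = -214*(-213)*(-46292/324045) - 18468*1/175 = 45582*(-46292/324045) - 18468/175 = -703360648/108015 - 18468/175 = -25016586884/3780525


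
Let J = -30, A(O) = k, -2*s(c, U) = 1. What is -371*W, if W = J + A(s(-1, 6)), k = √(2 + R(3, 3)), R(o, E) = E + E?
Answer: 11130 - 742*√2 ≈ 10081.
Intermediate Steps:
R(o, E) = 2*E
k = 2*√2 (k = √(2 + 2*3) = √(2 + 6) = √8 = 2*√2 ≈ 2.8284)
s(c, U) = -½ (s(c, U) = -½*1 = -½)
A(O) = 2*√2
W = -30 + 2*√2 ≈ -27.172
-371*W = -371*(-30 + 2*√2) = 11130 - 742*√2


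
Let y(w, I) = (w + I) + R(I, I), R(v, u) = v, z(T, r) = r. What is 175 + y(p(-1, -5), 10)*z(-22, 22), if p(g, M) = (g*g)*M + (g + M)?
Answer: 373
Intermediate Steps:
p(g, M) = M + g + M*g² (p(g, M) = g²*M + (M + g) = M*g² + (M + g) = M + g + M*g²)
y(w, I) = w + 2*I (y(w, I) = (w + I) + I = (I + w) + I = w + 2*I)
175 + y(p(-1, -5), 10)*z(-22, 22) = 175 + ((-5 - 1 - 5*(-1)²) + 2*10)*22 = 175 + ((-5 - 1 - 5*1) + 20)*22 = 175 + ((-5 - 1 - 5) + 20)*22 = 175 + (-11 + 20)*22 = 175 + 9*22 = 175 + 198 = 373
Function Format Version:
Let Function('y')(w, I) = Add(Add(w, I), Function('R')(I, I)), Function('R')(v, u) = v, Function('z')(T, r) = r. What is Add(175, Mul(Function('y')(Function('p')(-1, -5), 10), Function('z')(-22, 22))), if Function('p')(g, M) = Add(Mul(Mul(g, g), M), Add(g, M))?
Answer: 373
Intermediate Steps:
Function('p')(g, M) = Add(M, g, Mul(M, Pow(g, 2))) (Function('p')(g, M) = Add(Mul(Pow(g, 2), M), Add(M, g)) = Add(Mul(M, Pow(g, 2)), Add(M, g)) = Add(M, g, Mul(M, Pow(g, 2))))
Function('y')(w, I) = Add(w, Mul(2, I)) (Function('y')(w, I) = Add(Add(w, I), I) = Add(Add(I, w), I) = Add(w, Mul(2, I)))
Add(175, Mul(Function('y')(Function('p')(-1, -5), 10), Function('z')(-22, 22))) = Add(175, Mul(Add(Add(-5, -1, Mul(-5, Pow(-1, 2))), Mul(2, 10)), 22)) = Add(175, Mul(Add(Add(-5, -1, Mul(-5, 1)), 20), 22)) = Add(175, Mul(Add(Add(-5, -1, -5), 20), 22)) = Add(175, Mul(Add(-11, 20), 22)) = Add(175, Mul(9, 22)) = Add(175, 198) = 373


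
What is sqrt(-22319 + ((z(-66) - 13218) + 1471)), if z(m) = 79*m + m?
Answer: I*sqrt(39346) ≈ 198.36*I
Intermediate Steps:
z(m) = 80*m
sqrt(-22319 + ((z(-66) - 13218) + 1471)) = sqrt(-22319 + ((80*(-66) - 13218) + 1471)) = sqrt(-22319 + ((-5280 - 13218) + 1471)) = sqrt(-22319 + (-18498 + 1471)) = sqrt(-22319 - 17027) = sqrt(-39346) = I*sqrt(39346)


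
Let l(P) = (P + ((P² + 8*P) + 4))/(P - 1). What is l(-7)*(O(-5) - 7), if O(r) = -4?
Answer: -55/4 ≈ -13.750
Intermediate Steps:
l(P) = (4 + P² + 9*P)/(-1 + P) (l(P) = (P + (4 + P² + 8*P))/(-1 + P) = (4 + P² + 9*P)/(-1 + P))
l(-7)*(O(-5) - 7) = ((4 + (-7)² + 9*(-7))/(-1 - 7))*(-4 - 7) = ((4 + 49 - 63)/(-8))*(-11) = -⅛*(-10)*(-11) = (5/4)*(-11) = -55/4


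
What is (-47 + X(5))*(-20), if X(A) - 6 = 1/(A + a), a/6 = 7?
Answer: 38520/47 ≈ 819.57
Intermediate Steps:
a = 42 (a = 6*7 = 42)
X(A) = 6 + 1/(42 + A) (X(A) = 6 + 1/(A + 42) = 6 + 1/(42 + A))
(-47 + X(5))*(-20) = (-47 + (253 + 6*5)/(42 + 5))*(-20) = (-47 + (253 + 30)/47)*(-20) = (-47 + (1/47)*283)*(-20) = (-47 + 283/47)*(-20) = -1926/47*(-20) = 38520/47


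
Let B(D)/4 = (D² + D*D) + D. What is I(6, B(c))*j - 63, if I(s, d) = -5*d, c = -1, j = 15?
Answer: -363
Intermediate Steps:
B(D) = 4*D + 8*D² (B(D) = 4*((D² + D*D) + D) = 4*((D² + D²) + D) = 4*(2*D² + D) = 4*(D + 2*D²) = 4*D + 8*D²)
I(6, B(c))*j - 63 = -20*(-1)*(1 + 2*(-1))*15 - 63 = -20*(-1)*(1 - 2)*15 - 63 = -20*(-1)*(-1)*15 - 63 = -5*4*15 - 63 = -20*15 - 63 = -300 - 63 = -363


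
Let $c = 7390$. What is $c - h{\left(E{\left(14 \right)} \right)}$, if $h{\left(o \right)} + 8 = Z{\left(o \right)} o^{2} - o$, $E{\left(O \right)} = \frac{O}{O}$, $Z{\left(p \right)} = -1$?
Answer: $7400$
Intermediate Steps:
$E{\left(O \right)} = 1$
$h{\left(o \right)} = -8 - o - o^{2}$ ($h{\left(o \right)} = -8 - \left(o + o^{2}\right) = -8 - o - o^{2}$)
$c - h{\left(E{\left(14 \right)} \right)} = 7390 - \left(-8 - 1 - 1^{2}\right) = 7390 - \left(-8 - 1 - 1\right) = 7390 - -10 = 7390 + 10 = 7400$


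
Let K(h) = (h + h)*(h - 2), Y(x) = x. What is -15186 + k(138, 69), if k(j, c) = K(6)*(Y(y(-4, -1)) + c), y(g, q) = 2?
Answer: -11778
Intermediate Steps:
K(h) = 2*h*(-2 + h) (K(h) = (2*h)*(-2 + h) = 2*h*(-2 + h))
k(j, c) = 96 + 48*c (k(j, c) = (2*6*(-2 + 6))*(2 + c) = (2*6*4)*(2 + c) = 48*(2 + c) = 96 + 48*c)
-15186 + k(138, 69) = -15186 + (96 + 48*69) = -15186 + (96 + 3312) = -15186 + 3408 = -11778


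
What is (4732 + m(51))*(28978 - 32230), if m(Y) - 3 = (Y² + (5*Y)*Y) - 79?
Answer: -65892024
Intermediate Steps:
m(Y) = -76 + 6*Y² (m(Y) = 3 + ((Y² + (5*Y)*Y) - 79) = 3 + ((Y² + 5*Y²) - 79) = 3 + (6*Y² - 79) = 3 + (-79 + 6*Y²) = -76 + 6*Y²)
(4732 + m(51))*(28978 - 32230) = (4732 + (-76 + 6*51²))*(28978 - 32230) = (4732 + (-76 + 6*2601))*(-3252) = (4732 + (-76 + 15606))*(-3252) = (4732 + 15530)*(-3252) = 20262*(-3252) = -65892024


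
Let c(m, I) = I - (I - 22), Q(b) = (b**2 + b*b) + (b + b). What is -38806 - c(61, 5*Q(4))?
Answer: -38828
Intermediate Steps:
Q(b) = 2*b + 2*b**2 (Q(b) = (b**2 + b**2) + 2*b = 2*b**2 + 2*b = 2*b + 2*b**2)
c(m, I) = 22 (c(m, I) = I - (-22 + I) = I + (22 - I) = 22)
-38806 - c(61, 5*Q(4)) = -38806 - 1*22 = -38806 - 22 = -38828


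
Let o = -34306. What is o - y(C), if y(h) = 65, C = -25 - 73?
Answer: -34371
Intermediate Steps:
C = -98
o - y(C) = -34306 - 1*65 = -34306 - 65 = -34371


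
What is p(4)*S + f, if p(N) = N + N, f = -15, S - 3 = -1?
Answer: 1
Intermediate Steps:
S = 2 (S = 3 - 1 = 2)
p(N) = 2*N
p(4)*S + f = (2*4)*2 - 15 = 8*2 - 15 = 16 - 15 = 1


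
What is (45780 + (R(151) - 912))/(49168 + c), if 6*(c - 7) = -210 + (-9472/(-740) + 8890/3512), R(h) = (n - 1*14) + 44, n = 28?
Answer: 2366701680/2588829809 ≈ 0.91420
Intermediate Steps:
R(h) = 58 (R(h) = (28 - 1*14) + 44 = (28 - 14) + 44 = 14 + 44 = 58)
c = -1340431/52680 (c = 7 + (-210 + (-9472/(-740) + 8890/3512))/6 = 7 + (-210 + (-9472*(-1/740) + 8890*(1/3512)))/6 = 7 + (-210 + (64/5 + 4445/1756))/6 = 7 + (-210 + 134609/8780)/6 = 7 + (⅙)*(-1709191/8780) = 7 - 1709191/52680 = -1340431/52680 ≈ -25.445)
(45780 + (R(151) - 912))/(49168 + c) = (45780 + (58 - 912))/(49168 - 1340431/52680) = (45780 - 854)/(2588829809/52680) = 44926*(52680/2588829809) = 2366701680/2588829809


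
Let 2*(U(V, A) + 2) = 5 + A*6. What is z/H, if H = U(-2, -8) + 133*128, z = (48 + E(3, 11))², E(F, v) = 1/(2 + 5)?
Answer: 227138/1666049 ≈ 0.13633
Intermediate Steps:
U(V, A) = ½ + 3*A (U(V, A) = -2 + (5 + A*6)/2 = -2 + (5 + 6*A)/2 = -2 + (5/2 + 3*A) = ½ + 3*A)
E(F, v) = ⅐ (E(F, v) = 1/7 = ⅐)
z = 113569/49 (z = (48 + ⅐)² = (337/7)² = 113569/49 ≈ 2317.7)
H = 34001/2 (H = (½ + 3*(-8)) + 133*128 = (½ - 24) + 17024 = -47/2 + 17024 = 34001/2 ≈ 17001.)
z/H = 113569/(49*(34001/2)) = (113569/49)*(2/34001) = 227138/1666049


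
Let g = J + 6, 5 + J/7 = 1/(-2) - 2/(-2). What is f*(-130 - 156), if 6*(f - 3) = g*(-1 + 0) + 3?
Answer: -4433/2 ≈ -2216.5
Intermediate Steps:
J = -63/2 (J = -35 + 7*(1/(-2) - 2/(-2)) = -35 + 7*(1*(-1/2) - 2*(-1/2)) = -35 + 7*(-1/2 + 1) = -35 + 7*(1/2) = -35 + 7/2 = -63/2 ≈ -31.500)
g = -51/2 (g = -63/2 + 6 = -51/2 ≈ -25.500)
f = 31/4 (f = 3 + (-51*(-1 + 0)/2 + 3)/6 = 3 + (-51/2*(-1) + 3)/6 = 3 + (51/2 + 3)/6 = 3 + (1/6)*(57/2) = 3 + 19/4 = 31/4 ≈ 7.7500)
f*(-130 - 156) = 31*(-130 - 156)/4 = (31/4)*(-286) = -4433/2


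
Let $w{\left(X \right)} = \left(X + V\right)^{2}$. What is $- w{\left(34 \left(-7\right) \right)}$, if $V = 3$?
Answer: $-55225$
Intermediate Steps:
$w{\left(X \right)} = \left(3 + X\right)^{2}$ ($w{\left(X \right)} = \left(X + 3\right)^{2} = \left(3 + X\right)^{2}$)
$- w{\left(34 \left(-7\right) \right)} = - \left(3 + 34 \left(-7\right)\right)^{2} = - \left(3 - 238\right)^{2} = - \left(-235\right)^{2} = \left(-1\right) 55225 = -55225$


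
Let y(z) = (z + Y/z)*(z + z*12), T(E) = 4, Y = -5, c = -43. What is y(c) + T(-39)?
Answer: 23976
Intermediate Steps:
y(z) = 13*z*(z - 5/z) (y(z) = (z - 5/z)*(z + z*12) = (z - 5/z)*(z + 12*z) = (z - 5/z)*(13*z) = 13*z*(z - 5/z))
y(c) + T(-39) = (-65 + 13*(-43)²) + 4 = (-65 + 13*1849) + 4 = (-65 + 24037) + 4 = 23972 + 4 = 23976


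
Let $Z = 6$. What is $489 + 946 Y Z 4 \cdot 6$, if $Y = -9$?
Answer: $-1225527$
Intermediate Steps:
$489 + 946 Y Z 4 \cdot 6 = 489 + 946 \left(- 9 \cdot 6 \cdot 4 \cdot 6\right) = 489 + 946 \left(- 9 \cdot 24 \cdot 6\right) = 489 + 946 \left(\left(-9\right) 144\right) = 489 + 946 \left(-1296\right) = 489 - 1226016 = -1225527$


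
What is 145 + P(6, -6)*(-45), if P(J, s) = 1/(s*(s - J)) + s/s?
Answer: 795/8 ≈ 99.375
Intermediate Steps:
P(J, s) = 1 + 1/(s*(s - J)) (P(J, s) = 1/(s*(s - J)) + 1 = 1 + 1/(s*(s - J)))
145 + P(6, -6)*(-45) = 145 + ((-1 - 1*(-6)² + 6*(-6))/((-6)*(6 - 1*(-6))))*(-45) = 145 - (-1 - 1*36 - 36)/(6*(6 + 6))*(-45) = 145 - ⅙*(-1 - 36 - 36)/12*(-45) = 145 - ⅙*1/12*(-73)*(-45) = 145 + (73/72)*(-45) = 145 - 365/8 = 795/8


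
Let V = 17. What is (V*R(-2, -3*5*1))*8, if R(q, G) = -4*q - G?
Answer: 3128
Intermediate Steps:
R(q, G) = -G - 4*q
(V*R(-2, -3*5*1))*8 = (17*(-(-3*5) - 4*(-2)))*8 = (17*(-(-15) + 8))*8 = (17*(-1*(-15) + 8))*8 = (17*(15 + 8))*8 = (17*23)*8 = 391*8 = 3128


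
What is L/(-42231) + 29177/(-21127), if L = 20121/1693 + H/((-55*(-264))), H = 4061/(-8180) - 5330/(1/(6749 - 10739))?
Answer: -254042840873363842129/179409764359635717600 ≈ -1.4160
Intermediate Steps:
H = 173961601939/8180 (H = 4061*(-1/8180) - 5330/(1/(-3990)) = -4061/8180 - 5330/(-1/3990) = -4061/8180 - 5330*(-3990) = -4061/8180 + 21266700 = 173961601939/8180 ≈ 2.1267e+7)
L = 296906835688327/201083704800 (L = 20121/1693 + 173961601939/(8180*((-55*(-264)))) = 20121*(1/1693) + (173961601939/8180)/14520 = 20121/1693 + (173961601939/8180)*(1/14520) = 20121/1693 + 173961601939/118773600 = 296906835688327/201083704800 ≈ 1476.5)
L/(-42231) + 29177/(-21127) = (296906835688327/201083704800)/(-42231) + 29177/(-21127) = (296906835688327/201083704800)*(-1/42231) + 29177*(-1/21127) = -296906835688327/8491965937408800 - 29177/21127 = -254042840873363842129/179409764359635717600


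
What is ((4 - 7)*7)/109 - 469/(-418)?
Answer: 42343/45562 ≈ 0.92935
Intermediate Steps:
((4 - 7)*7)/109 - 469/(-418) = -3*7*(1/109) - 469*(-1/418) = -21*1/109 + 469/418 = -21/109 + 469/418 = 42343/45562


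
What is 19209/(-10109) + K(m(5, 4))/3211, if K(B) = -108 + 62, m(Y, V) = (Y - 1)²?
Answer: -62145113/32459999 ≈ -1.9145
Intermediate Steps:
m(Y, V) = (-1 + Y)²
K(B) = -46
19209/(-10109) + K(m(5, 4))/3211 = 19209/(-10109) - 46/3211 = 19209*(-1/10109) - 46*1/3211 = -19209/10109 - 46/3211 = -62145113/32459999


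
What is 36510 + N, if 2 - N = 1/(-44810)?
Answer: 1636102721/44810 ≈ 36512.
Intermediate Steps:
N = 89621/44810 (N = 2 - 1/(-44810) = 2 - 1*(-1/44810) = 2 + 1/44810 = 89621/44810 ≈ 2.0000)
36510 + N = 36510 + 89621/44810 = 1636102721/44810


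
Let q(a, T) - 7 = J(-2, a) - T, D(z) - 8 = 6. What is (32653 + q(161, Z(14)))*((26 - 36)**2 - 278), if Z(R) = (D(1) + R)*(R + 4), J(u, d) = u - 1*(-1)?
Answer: -5723590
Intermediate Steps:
J(u, d) = 1 + u (J(u, d) = u + 1 = 1 + u)
D(z) = 14 (D(z) = 8 + 6 = 14)
Z(R) = (4 + R)*(14 + R) (Z(R) = (14 + R)*(R + 4) = (14 + R)*(4 + R) = (4 + R)*(14 + R))
q(a, T) = 6 - T (q(a, T) = 7 + ((1 - 2) - T) = 7 + (-1 - T) = 6 - T)
(32653 + q(161, Z(14)))*((26 - 36)**2 - 278) = (32653 + (6 - (56 + 14**2 + 18*14)))*((26 - 36)**2 - 278) = (32653 + (6 - (56 + 196 + 252)))*((-10)**2 - 278) = (32653 + (6 - 1*504))*(100 - 278) = (32653 + (6 - 504))*(-178) = (32653 - 498)*(-178) = 32155*(-178) = -5723590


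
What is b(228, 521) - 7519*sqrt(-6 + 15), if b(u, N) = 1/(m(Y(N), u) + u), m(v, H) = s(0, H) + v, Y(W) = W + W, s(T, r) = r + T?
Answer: -33790385/1498 ≈ -22557.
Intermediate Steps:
s(T, r) = T + r
Y(W) = 2*W
m(v, H) = H + v (m(v, H) = (0 + H) + v = H + v)
b(u, N) = 1/(2*N + 2*u) (b(u, N) = 1/((u + 2*N) + u) = 1/(2*N + 2*u))
b(228, 521) - 7519*sqrt(-6 + 15) = 1/(2*(521 + 228)) - 7519*sqrt(-6 + 15) = (1/2)/749 - 7519*sqrt(9) = (1/2)*(1/749) - 7519*3 = 1/1498 - 1*22557 = 1/1498 - 22557 = -33790385/1498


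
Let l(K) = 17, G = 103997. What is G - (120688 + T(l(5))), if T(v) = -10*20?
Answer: -16491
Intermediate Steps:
T(v) = -200
G - (120688 + T(l(5))) = 103997 - (120688 - 200) = 103997 - 1*120488 = 103997 - 120488 = -16491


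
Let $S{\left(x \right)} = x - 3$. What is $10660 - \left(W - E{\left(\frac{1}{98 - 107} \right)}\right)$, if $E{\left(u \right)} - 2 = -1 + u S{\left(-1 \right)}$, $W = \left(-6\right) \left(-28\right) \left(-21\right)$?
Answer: $\frac{127705}{9} \approx 14189.0$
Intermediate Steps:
$S{\left(x \right)} = -3 + x$ ($S{\left(x \right)} = x - 3 = -3 + x$)
$W = -3528$ ($W = 168 \left(-21\right) = -3528$)
$E{\left(u \right)} = 1 - 4 u$ ($E{\left(u \right)} = 2 + \left(-1 + u \left(-3 - 1\right)\right) = 2 + \left(-1 + u \left(-4\right)\right) = 2 - \left(1 + 4 u\right) = 1 - 4 u$)
$10660 - \left(W - E{\left(\frac{1}{98 - 107} \right)}\right) = 10660 + \left(\left(1 - \frac{4}{98 - 107}\right) - -3528\right) = 10660 + \left(\left(1 - \frac{4}{-9}\right) + 3528\right) = 10660 + \left(\left(1 - - \frac{4}{9}\right) + 3528\right) = 10660 + \left(\left(1 + \frac{4}{9}\right) + 3528\right) = 10660 + \left(\frac{13}{9} + 3528\right) = 10660 + \frac{31765}{9} = \frac{127705}{9}$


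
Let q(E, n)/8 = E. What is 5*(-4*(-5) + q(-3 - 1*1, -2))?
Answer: -60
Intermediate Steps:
q(E, n) = 8*E
5*(-4*(-5) + q(-3 - 1*1, -2)) = 5*(-4*(-5) + 8*(-3 - 1*1)) = 5*(20 + 8*(-3 - 1)) = 5*(20 + 8*(-4)) = 5*(20 - 32) = 5*(-12) = -60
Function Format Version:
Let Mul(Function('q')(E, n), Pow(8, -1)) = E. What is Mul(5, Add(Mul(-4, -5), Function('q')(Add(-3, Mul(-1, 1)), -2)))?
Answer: -60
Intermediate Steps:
Function('q')(E, n) = Mul(8, E)
Mul(5, Add(Mul(-4, -5), Function('q')(Add(-3, Mul(-1, 1)), -2))) = Mul(5, Add(Mul(-4, -5), Mul(8, Add(-3, Mul(-1, 1))))) = Mul(5, Add(20, Mul(8, Add(-3, -1)))) = Mul(5, Add(20, Mul(8, -4))) = Mul(5, Add(20, -32)) = Mul(5, -12) = -60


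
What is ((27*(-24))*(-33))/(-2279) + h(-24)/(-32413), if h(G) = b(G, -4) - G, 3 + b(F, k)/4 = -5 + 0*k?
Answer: -693101360/73869227 ≈ -9.3828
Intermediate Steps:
b(F, k) = -32 (b(F, k) = -12 + 4*(-5 + 0*k) = -12 + 4*(-5 + 0) = -12 + 4*(-5) = -12 - 20 = -32)
h(G) = -32 - G
((27*(-24))*(-33))/(-2279) + h(-24)/(-32413) = ((27*(-24))*(-33))/(-2279) + (-32 - 1*(-24))/(-32413) = -648*(-33)*(-1/2279) + (-32 + 24)*(-1/32413) = 21384*(-1/2279) - 8*(-1/32413) = -21384/2279 + 8/32413 = -693101360/73869227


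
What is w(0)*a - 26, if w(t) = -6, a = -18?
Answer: 82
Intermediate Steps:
w(0)*a - 26 = -6*(-18) - 26 = 108 - 26 = 82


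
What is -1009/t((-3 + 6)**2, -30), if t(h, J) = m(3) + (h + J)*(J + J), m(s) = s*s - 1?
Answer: -1009/1268 ≈ -0.79574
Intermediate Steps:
m(s) = -1 + s**2 (m(s) = s**2 - 1 = -1 + s**2)
t(h, J) = 8 + 2*J*(J + h) (t(h, J) = (-1 + 3**2) + (h + J)*(J + J) = (-1 + 9) + (J + h)*(2*J) = 8 + 2*J*(J + h))
-1009/t((-3 + 6)**2, -30) = -1009/(8 + 2*(-30)**2 + 2*(-30)*(-3 + 6)**2) = -1009/(8 + 2*900 + 2*(-30)*3**2) = -1009/(8 + 1800 + 2*(-30)*9) = -1009/(8 + 1800 - 540) = -1009/1268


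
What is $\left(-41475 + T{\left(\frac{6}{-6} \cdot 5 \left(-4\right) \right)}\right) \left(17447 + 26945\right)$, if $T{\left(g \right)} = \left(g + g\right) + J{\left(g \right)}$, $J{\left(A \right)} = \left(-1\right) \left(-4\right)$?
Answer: $-1839204952$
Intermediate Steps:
$J{\left(A \right)} = 4$
$T{\left(g \right)} = 4 + 2 g$ ($T{\left(g \right)} = \left(g + g\right) + 4 = 2 g + 4 = 4 + 2 g$)
$\left(-41475 + T{\left(\frac{6}{-6} \cdot 5 \left(-4\right) \right)}\right) \left(17447 + 26945\right) = \left(-41475 + \left(4 + 2 \frac{6}{-6} \cdot 5 \left(-4\right)\right)\right) \left(17447 + 26945\right) = \left(-41475 + \left(4 + 2 \cdot 6 \left(- \frac{1}{6}\right) 5 \left(-4\right)\right)\right) 44392 = \left(-41475 + \left(4 + 2 \left(-1\right) 5 \left(-4\right)\right)\right) 44392 = \left(-41475 + \left(4 + 2 \left(\left(-5\right) \left(-4\right)\right)\right)\right) 44392 = \left(-41475 + \left(4 + 2 \cdot 20\right)\right) 44392 = \left(-41475 + \left(4 + 40\right)\right) 44392 = \left(-41475 + 44\right) 44392 = \left(-41431\right) 44392 = -1839204952$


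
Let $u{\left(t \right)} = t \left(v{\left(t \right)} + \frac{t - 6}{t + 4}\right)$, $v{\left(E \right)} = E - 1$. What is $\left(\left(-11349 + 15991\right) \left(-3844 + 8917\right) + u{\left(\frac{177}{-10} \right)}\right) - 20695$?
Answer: $\frac{322340057773}{13700} \approx 2.3528 \cdot 10^{7}$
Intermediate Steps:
$v{\left(E \right)} = -1 + E$
$u{\left(t \right)} = t \left(-1 + t + \frac{-6 + t}{4 + t}\right)$ ($u{\left(t \right)} = t \left(\left(-1 + t\right) + \frac{t - 6}{t + 4}\right) = t \left(\left(-1 + t\right) + \frac{-6 + t}{4 + t}\right) = t \left(-1 + t + \frac{-6 + t}{4 + t}\right)$)
$\left(\left(-11349 + 15991\right) \left(-3844 + 8917\right) + u{\left(\frac{177}{-10} \right)}\right) - 20695 = \left(\left(-11349 + 15991\right) \left(-3844 + 8917\right) + \frac{\frac{177}{-10} \left(-10 + \left(\frac{177}{-10}\right)^{2} + 4 \frac{177}{-10}\right)}{4 + \frac{177}{-10}}\right) - 20695 = \left(4642 \cdot 5073 + \frac{177 \left(- \frac{1}{10}\right) \left(-10 + \left(177 \left(- \frac{1}{10}\right)\right)^{2} + 4 \cdot 177 \left(- \frac{1}{10}\right)\right)}{4 + 177 \left(- \frac{1}{10}\right)}\right) - 20695 = \left(23548866 - \frac{177 \left(-10 + \left(- \frac{177}{10}\right)^{2} + 4 \left(- \frac{177}{10}\right)\right)}{10 \left(4 - \frac{177}{10}\right)}\right) - 20695 = \left(23548866 - \frac{177 \left(-10 + \frac{31329}{100} - \frac{354}{5}\right)}{10 \left(- \frac{137}{10}\right)}\right) - 20695 = \left(23548866 - \left(- \frac{177}{137}\right) \frac{23249}{100}\right) - 20695 = \left(23548866 + \frac{4115073}{13700}\right) - 20695 = \frac{322623579273}{13700} - 20695 = \frac{322340057773}{13700}$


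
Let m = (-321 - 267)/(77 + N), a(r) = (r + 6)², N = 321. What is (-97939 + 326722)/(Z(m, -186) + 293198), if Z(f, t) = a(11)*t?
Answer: 228783/239444 ≈ 0.95548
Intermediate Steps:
a(r) = (6 + r)²
m = -294/199 (m = (-321 - 267)/(77 + 321) = -588/398 = -588*1/398 = -294/199 ≈ -1.4774)
Z(f, t) = 289*t (Z(f, t) = (6 + 11)²*t = 17²*t = 289*t)
(-97939 + 326722)/(Z(m, -186) + 293198) = (-97939 + 326722)/(289*(-186) + 293198) = 228783/(-53754 + 293198) = 228783/239444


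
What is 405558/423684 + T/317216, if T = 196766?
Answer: 2944667951/1866657552 ≈ 1.5775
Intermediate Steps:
405558/423684 + T/317216 = 405558/423684 + 196766/317216 = 405558*(1/423684) + 196766*(1/317216) = 22531/23538 + 98383/158608 = 2944667951/1866657552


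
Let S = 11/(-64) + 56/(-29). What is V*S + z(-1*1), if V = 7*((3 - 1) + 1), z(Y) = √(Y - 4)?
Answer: -81963/1856 + I*√5 ≈ -44.161 + 2.2361*I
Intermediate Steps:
S = -3903/1856 (S = 11*(-1/64) + 56*(-1/29) = -11/64 - 56/29 = -3903/1856 ≈ -2.1029)
z(Y) = √(-4 + Y)
V = 21 (V = 7*(2 + 1) = 7*3 = 21)
V*S + z(-1*1) = 21*(-3903/1856) + √(-4 - 1*1) = -81963/1856 + √(-4 - 1) = -81963/1856 + √(-5) = -81963/1856 + I*√5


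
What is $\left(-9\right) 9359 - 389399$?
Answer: $-473630$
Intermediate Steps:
$\left(-9\right) 9359 - 389399 = -84231 - 389399 = -473630$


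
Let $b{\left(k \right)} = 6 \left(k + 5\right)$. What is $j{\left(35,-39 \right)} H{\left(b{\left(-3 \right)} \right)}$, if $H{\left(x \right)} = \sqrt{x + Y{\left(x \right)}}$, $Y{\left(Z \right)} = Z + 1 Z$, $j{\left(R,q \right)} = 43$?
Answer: $258$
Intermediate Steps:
$b{\left(k \right)} = 30 + 6 k$ ($b{\left(k \right)} = 6 \left(5 + k\right) = 30 + 6 k$)
$Y{\left(Z \right)} = 2 Z$ ($Y{\left(Z \right)} = Z + Z = 2 Z$)
$H{\left(x \right)} = \sqrt{3} \sqrt{x}$ ($H{\left(x \right)} = \sqrt{x + 2 x} = \sqrt{3 x} = \sqrt{3} \sqrt{x}$)
$j{\left(35,-39 \right)} H{\left(b{\left(-3 \right)} \right)} = 43 \sqrt{3} \sqrt{30 + 6 \left(-3\right)} = 43 \sqrt{3} \sqrt{30 - 18} = 43 \sqrt{3} \sqrt{12} = 43 \sqrt{3} \cdot 2 \sqrt{3} = 43 \cdot 6 = 258$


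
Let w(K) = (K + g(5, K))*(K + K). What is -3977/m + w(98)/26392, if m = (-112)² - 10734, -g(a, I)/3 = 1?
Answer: -4453674/2985595 ≈ -1.4917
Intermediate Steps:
g(a, I) = -3 (g(a, I) = -3*1 = -3)
m = 1810 (m = 12544 - 10734 = 1810)
w(K) = 2*K*(-3 + K) (w(K) = (K - 3)*(K + K) = (-3 + K)*(2*K) = 2*K*(-3 + K))
-3977/m + w(98)/26392 = -3977/1810 + (2*98*(-3 + 98))/26392 = -3977*1/1810 + (2*98*95)*(1/26392) = -3977/1810 + 18620*(1/26392) = -3977/1810 + 4655/6598 = -4453674/2985595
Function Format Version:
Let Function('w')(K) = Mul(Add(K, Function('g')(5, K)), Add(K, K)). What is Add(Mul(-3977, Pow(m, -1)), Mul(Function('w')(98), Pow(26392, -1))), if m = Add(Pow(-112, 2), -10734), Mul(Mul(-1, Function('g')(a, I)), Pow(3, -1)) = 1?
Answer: Rational(-4453674, 2985595) ≈ -1.4917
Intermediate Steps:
Function('g')(a, I) = -3 (Function('g')(a, I) = Mul(-3, 1) = -3)
m = 1810 (m = Add(12544, -10734) = 1810)
Function('w')(K) = Mul(2, K, Add(-3, K)) (Function('w')(K) = Mul(Add(K, -3), Add(K, K)) = Mul(Add(-3, K), Mul(2, K)) = Mul(2, K, Add(-3, K)))
Add(Mul(-3977, Pow(m, -1)), Mul(Function('w')(98), Pow(26392, -1))) = Add(Mul(-3977, Pow(1810, -1)), Mul(Mul(2, 98, Add(-3, 98)), Pow(26392, -1))) = Add(Mul(-3977, Rational(1, 1810)), Mul(Mul(2, 98, 95), Rational(1, 26392))) = Add(Rational(-3977, 1810), Mul(18620, Rational(1, 26392))) = Add(Rational(-3977, 1810), Rational(4655, 6598)) = Rational(-4453674, 2985595)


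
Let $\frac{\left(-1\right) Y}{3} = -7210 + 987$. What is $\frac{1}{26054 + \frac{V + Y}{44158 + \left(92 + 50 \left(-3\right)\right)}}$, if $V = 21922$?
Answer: $\frac{44100}{1149021991} \approx 3.838 \cdot 10^{-5}$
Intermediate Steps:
$Y = 18669$ ($Y = - 3 \left(-7210 + 987\right) = \left(-3\right) \left(-6223\right) = 18669$)
$\frac{1}{26054 + \frac{V + Y}{44158 + \left(92 + 50 \left(-3\right)\right)}} = \frac{1}{26054 + \frac{21922 + 18669}{44158 + \left(92 + 50 \left(-3\right)\right)}} = \frac{1}{26054 + \frac{40591}{44158 + \left(92 - 150\right)}} = \frac{1}{26054 + \frac{40591}{44158 - 58}} = \frac{1}{26054 + \frac{40591}{44100}} = \frac{1}{\frac{1149021991}{44100}} = \frac{44100}{1149021991}$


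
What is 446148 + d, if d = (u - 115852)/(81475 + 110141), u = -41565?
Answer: 85488937751/191616 ≈ 4.4615e+5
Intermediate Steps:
d = -157417/191616 (d = (-41565 - 115852)/(81475 + 110141) = -157417/191616 ≈ -0.82152)
446148 + d = 446148 - 157417/191616 = 85488937751/191616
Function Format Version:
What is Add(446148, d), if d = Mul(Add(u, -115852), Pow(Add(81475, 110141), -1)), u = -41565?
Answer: Rational(85488937751, 191616) ≈ 4.4615e+5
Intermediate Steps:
d = Rational(-157417, 191616) (d = Mul(Add(-41565, -115852), Pow(Add(81475, 110141), -1)) = Mul(-157417, Pow(191616, -1)) = Mul(-157417, Rational(1, 191616)) = Rational(-157417, 191616) ≈ -0.82152)
Add(446148, d) = Add(446148, Rational(-157417, 191616)) = Rational(85488937751, 191616)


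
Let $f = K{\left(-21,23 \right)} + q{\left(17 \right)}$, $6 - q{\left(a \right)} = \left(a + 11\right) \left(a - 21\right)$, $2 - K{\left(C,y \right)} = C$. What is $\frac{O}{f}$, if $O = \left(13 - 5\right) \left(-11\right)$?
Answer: $- \frac{88}{141} \approx -0.62411$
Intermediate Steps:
$K{\left(C,y \right)} = 2 - C$
$q{\left(a \right)} = 6 - \left(-21 + a\right) \left(11 + a\right)$ ($q{\left(a \right)} = 6 - \left(a + 11\right) \left(a - 21\right) = 6 - \left(11 + a\right) \left(-21 + a\right) = 6 - \left(-21 + a\right) \left(11 + a\right)$)
$f = 141$ ($f = \left(2 - -21\right) + \left(237 - 17^{2} + 10 \cdot 17\right) = \left(2 + 21\right) + \left(237 - 289 + 170\right) = 23 + \left(237 - 289 + 170\right) = 23 + 118 = 141$)
$O = -88$ ($O = 8 \left(-11\right) = -88$)
$\frac{O}{f} = - \frac{88}{141}$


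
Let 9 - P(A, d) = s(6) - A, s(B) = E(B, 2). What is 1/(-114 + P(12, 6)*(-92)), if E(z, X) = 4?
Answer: -1/1678 ≈ -0.00059595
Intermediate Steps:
s(B) = 4
P(A, d) = 5 + A (P(A, d) = 9 - (4 - A) = 9 + (-4 + A) = 5 + A)
1/(-114 + P(12, 6)*(-92)) = 1/(-114 + (5 + 12)*(-92)) = 1/(-114 + 17*(-92)) = 1/(-114 - 1564) = 1/(-1678) = -1/1678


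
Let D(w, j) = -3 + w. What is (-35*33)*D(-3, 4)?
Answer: 6930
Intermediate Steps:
(-35*33)*D(-3, 4) = (-35*33)*(-3 - 3) = -1155*(-6) = 6930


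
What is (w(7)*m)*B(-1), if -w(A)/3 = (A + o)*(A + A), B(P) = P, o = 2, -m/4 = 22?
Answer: -33264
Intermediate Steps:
m = -88 (m = -4*22 = -88)
w(A) = -6*A*(2 + A) (w(A) = -3*(A + 2)*(A + A) = -3*(2 + A)*2*A = -6*A*(2 + A))
(w(7)*m)*B(-1) = (-6*7*(2 + 7)*(-88))*(-1) = (-6*7*9*(-88))*(-1) = -378*(-88)*(-1) = 33264*(-1) = -33264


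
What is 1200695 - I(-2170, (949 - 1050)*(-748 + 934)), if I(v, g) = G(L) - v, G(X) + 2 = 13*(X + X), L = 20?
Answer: 1198007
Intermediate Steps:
G(X) = -2 + 26*X (G(X) = -2 + 13*(X + X) = -2 + 13*(2*X) = -2 + 26*X)
I(v, g) = 518 - v (I(v, g) = (-2 + 26*20) - v = (-2 + 520) - v = 518 - v)
1200695 - I(-2170, (949 - 1050)*(-748 + 934)) = 1200695 - (518 - 1*(-2170)) = 1200695 - (518 + 2170) = 1200695 - 1*2688 = 1200695 - 2688 = 1198007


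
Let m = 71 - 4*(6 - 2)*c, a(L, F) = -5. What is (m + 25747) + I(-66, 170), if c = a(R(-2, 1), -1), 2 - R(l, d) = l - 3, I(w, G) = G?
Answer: 26068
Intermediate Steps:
R(l, d) = 5 - l (R(l, d) = 2 - (l - 3) = 2 - (-3 + l) = 2 + (3 - l) = 5 - l)
c = -5
m = 151 (m = 71 - 4*(6 - 2)*(-5) = 71 - 16*(-5) = 71 - 4*(-20) = 71 + 80 = 151)
(m + 25747) + I(-66, 170) = (151 + 25747) + 170 = 25898 + 170 = 26068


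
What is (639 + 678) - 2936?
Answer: -1619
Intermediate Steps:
(639 + 678) - 2936 = 1317 - 2936 = -1619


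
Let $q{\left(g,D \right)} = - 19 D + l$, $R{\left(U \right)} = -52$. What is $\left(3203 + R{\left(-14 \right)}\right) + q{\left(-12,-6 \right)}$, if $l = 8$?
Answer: $3273$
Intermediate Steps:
$q{\left(g,D \right)} = 8 - 19 D$ ($q{\left(g,D \right)} = - 19 D + 8 = 8 - 19 D$)
$\left(3203 + R{\left(-14 \right)}\right) + q{\left(-12,-6 \right)} = \left(3203 - 52\right) + \left(8 - -114\right) = 3151 + \left(8 + 114\right) = 3151 + 122 = 3273$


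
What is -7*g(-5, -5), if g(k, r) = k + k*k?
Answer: -140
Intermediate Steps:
g(k, r) = k + k**2
-7*g(-5, -5) = -(-35)*(1 - 5) = -(-35)*(-4) = -7*20 = -140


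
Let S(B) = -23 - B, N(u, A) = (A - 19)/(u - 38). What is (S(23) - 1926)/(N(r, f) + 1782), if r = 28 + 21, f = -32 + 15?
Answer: -10846/9783 ≈ -1.1087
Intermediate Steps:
f = -17
r = 49
N(u, A) = (-19 + A)/(-38 + u)
(S(23) - 1926)/(N(r, f) + 1782) = ((-23 - 1*23) - 1926)/((-19 - 17)/(-38 + 49) + 1782) = ((-23 - 23) - 1926)/(-36/11 + 1782) = (-46 - 1926)/((1/11)*(-36) + 1782) = -1972/(-36/11 + 1782) = -1972/19566/11 = -1972*11/19566 = -10846/9783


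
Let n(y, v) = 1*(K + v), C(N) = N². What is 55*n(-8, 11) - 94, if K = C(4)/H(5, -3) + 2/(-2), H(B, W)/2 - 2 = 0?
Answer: 676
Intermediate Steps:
H(B, W) = 4 (H(B, W) = 4 + 2*0 = 4 + 0 = 4)
K = 3 (K = 4²/4 + 2/(-2) = 16*(¼) + 2*(-½) = 4 - 1 = 3)
n(y, v) = 3 + v (n(y, v) = 1*(3 + v) = 3 + v)
55*n(-8, 11) - 94 = 55*(3 + 11) - 94 = 55*14 - 94 = 770 - 94 = 676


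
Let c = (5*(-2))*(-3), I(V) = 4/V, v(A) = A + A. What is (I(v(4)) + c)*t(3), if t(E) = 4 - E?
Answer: 61/2 ≈ 30.500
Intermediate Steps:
v(A) = 2*A
c = 30 (c = -10*(-3) = 30)
(I(v(4)) + c)*t(3) = (4/((2*4)) + 30)*(4 - 1*3) = (4/8 + 30)*(4 - 3) = (4*(1/8) + 30)*1 = (1/2 + 30)*1 = (61/2)*1 = 61/2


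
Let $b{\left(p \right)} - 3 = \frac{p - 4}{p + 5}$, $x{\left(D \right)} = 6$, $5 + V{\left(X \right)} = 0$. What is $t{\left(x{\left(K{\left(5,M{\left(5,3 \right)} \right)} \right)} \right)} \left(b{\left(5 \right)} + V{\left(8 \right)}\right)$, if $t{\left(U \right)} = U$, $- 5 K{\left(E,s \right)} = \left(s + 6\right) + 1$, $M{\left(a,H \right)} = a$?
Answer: $- \frac{57}{5} \approx -11.4$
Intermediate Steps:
$K{\left(E,s \right)} = - \frac{7}{5} - \frac{s}{5}$ ($K{\left(E,s \right)} = - \frac{\left(s + 6\right) + 1}{5} = - \frac{\left(6 + s\right) + 1}{5} = - \frac{7 + s}{5} = - \frac{7}{5} - \frac{s}{5}$)
$V{\left(X \right)} = -5$ ($V{\left(X \right)} = -5 + 0 = -5$)
$b{\left(p \right)} = 3 + \frac{-4 + p}{5 + p}$ ($b{\left(p \right)} = 3 + \frac{p - 4}{p + 5} = 3 + \frac{-4 + p}{5 + p}$)
$t{\left(x{\left(K{\left(5,M{\left(5,3 \right)} \right)} \right)} \right)} \left(b{\left(5 \right)} + V{\left(8 \right)}\right) = 6 \left(\frac{11 + 4 \cdot 5}{5 + 5} - 5\right) = 6 \left(\frac{11 + 20}{10} - 5\right) = 6 \left(\frac{1}{10} \cdot 31 - 5\right) = 6 \left(\frac{31}{10} - 5\right) = 6 \left(- \frac{19}{10}\right) = - \frac{57}{5}$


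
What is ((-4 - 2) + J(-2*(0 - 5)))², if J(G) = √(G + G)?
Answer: 56 - 24*√5 ≈ 2.3344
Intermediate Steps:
J(G) = √2*√G (J(G) = √(2*G) = √2*√G)
((-4 - 2) + J(-2*(0 - 5)))² = ((-4 - 2) + √2*√(-2*(0 - 5)))² = (-6 + √2*√(-2*(-5)))² = (-6 + √2*√10)² = (-6 + 2*√5)²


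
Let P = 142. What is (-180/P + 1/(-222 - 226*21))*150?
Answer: -21169775/111328 ≈ -190.16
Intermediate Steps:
(-180/P + 1/(-222 - 226*21))*150 = (-180/142 + 1/(-222 - 226*21))*150 = (-180*1/142 + (1/21)/(-448))*150 = (-90/71 - 1/448*1/21)*150 = (-90/71 - 1/9408)*150 = -846791/667968*150 = -21169775/111328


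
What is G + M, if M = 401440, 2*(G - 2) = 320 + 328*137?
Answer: 424070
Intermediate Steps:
G = 22630 (G = 2 + (320 + 328*137)/2 = 2 + (320 + 44936)/2 = 2 + (½)*45256 = 2 + 22628 = 22630)
G + M = 22630 + 401440 = 424070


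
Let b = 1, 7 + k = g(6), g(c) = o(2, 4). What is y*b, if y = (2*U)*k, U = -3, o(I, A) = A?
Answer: 18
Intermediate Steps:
g(c) = 4
k = -3 (k = -7 + 4 = -3)
y = 18 (y = (2*(-3))*(-3) = -6*(-3) = 18)
y*b = 18*1 = 18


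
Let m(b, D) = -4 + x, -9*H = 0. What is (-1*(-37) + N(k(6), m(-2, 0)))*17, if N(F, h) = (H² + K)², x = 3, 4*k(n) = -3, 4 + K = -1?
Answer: 1054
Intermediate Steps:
H = 0 (H = -⅑*0 = 0)
K = -5 (K = -4 - 1 = -5)
k(n) = -¾ (k(n) = (¼)*(-3) = -¾)
m(b, D) = -1 (m(b, D) = -4 + 3 = -1)
N(F, h) = 25 (N(F, h) = (0² - 5)² = (0 - 5)² = (-5)² = 25)
(-1*(-37) + N(k(6), m(-2, 0)))*17 = (-1*(-37) + 25)*17 = (37 + 25)*17 = 62*17 = 1054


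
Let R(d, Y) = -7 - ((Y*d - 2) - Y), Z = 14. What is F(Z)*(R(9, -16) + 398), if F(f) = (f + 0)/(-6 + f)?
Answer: 3647/4 ≈ 911.75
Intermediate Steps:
R(d, Y) = -5 + Y - Y*d (R(d, Y) = -7 - ((-2 + Y*d) - Y) = -7 - (-2 - Y + Y*d) = -7 + (2 + Y - Y*d) = -5 + Y - Y*d)
F(f) = f/(-6 + f)
F(Z)*(R(9, -16) + 398) = (14/(-6 + 14))*((-5 - 16 - 1*(-16)*9) + 398) = (14/8)*((-5 - 16 + 144) + 398) = (14*(⅛))*(123 + 398) = (7/4)*521 = 3647/4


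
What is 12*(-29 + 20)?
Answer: -108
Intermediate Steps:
12*(-29 + 20) = 12*(-9) = -108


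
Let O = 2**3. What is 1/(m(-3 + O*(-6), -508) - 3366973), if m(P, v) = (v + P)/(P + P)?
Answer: -102/343430687 ≈ -2.9700e-7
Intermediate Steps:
O = 8
m(P, v) = (P + v)/(2*P) (m(P, v) = (P + v)/((2*P)) = (P + v)*(1/(2*P)) = (P + v)/(2*P))
1/(m(-3 + O*(-6), -508) - 3366973) = 1/(((-3 + 8*(-6)) - 508)/(2*(-3 + 8*(-6))) - 3366973) = 1/(((-3 - 48) - 508)/(2*(-3 - 48)) - 3366973) = 1/((1/2)*(-51 - 508)/(-51) - 3366973) = 1/((1/2)*(-1/51)*(-559) - 3366973) = 1/(559/102 - 3366973) = 1/(-343430687/102) = -102/343430687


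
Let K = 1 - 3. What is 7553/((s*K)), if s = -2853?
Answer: 7553/5706 ≈ 1.3237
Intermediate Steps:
K = -2
7553/((s*K)) = 7553/((-2853*(-2))) = 7553/5706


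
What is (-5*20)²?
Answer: 10000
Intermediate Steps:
(-5*20)² = (-100)² = 10000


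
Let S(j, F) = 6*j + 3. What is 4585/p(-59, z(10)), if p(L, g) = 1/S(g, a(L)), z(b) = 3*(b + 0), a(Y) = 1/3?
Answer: 839055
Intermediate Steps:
a(Y) = ⅓
S(j, F) = 3 + 6*j
z(b) = 3*b
p(L, g) = 1/(3 + 6*g)
4585/p(-59, z(10)) = 4585/((1/(3*(1 + 2*(3*10))))) = 4585/((1/(3*(1 + 2*30)))) = 4585/((1/(3*(1 + 60)))) = 4585/(((⅓)/61)) = 4585/(((⅓)*(1/61))) = 4585/(1/183) = 4585*183 = 839055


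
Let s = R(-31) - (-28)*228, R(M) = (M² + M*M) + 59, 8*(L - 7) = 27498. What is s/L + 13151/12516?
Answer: 599966687/172432932 ≈ 3.4794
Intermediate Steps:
L = 13777/4 (L = 7 + (⅛)*27498 = 7 + 13749/4 = 13777/4 ≈ 3444.3)
R(M) = 59 + 2*M² (R(M) = (M² + M²) + 59 = 2*M² + 59 = 59 + 2*M²)
s = 8365 (s = (59 + 2*(-31)²) - (-28)*228 = (59 + 2*961) - 1*(-6384) = (59 + 1922) + 6384 = 1981 + 6384 = 8365)
s/L + 13151/12516 = 8365/(13777/4) + 13151/12516 = 8365*(4/13777) + 13151*(1/12516) = 33460/13777 + 13151/12516 = 599966687/172432932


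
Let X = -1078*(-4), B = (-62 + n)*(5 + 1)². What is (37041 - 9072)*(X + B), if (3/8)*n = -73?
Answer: -137831232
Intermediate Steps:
n = -584/3 (n = (8/3)*(-73) = -584/3 ≈ -194.67)
B = -9240 (B = (-62 - 584/3)*(5 + 1)² = -770/3*6² = -770/3*36 = -9240)
X = 4312
(37041 - 9072)*(X + B) = (37041 - 9072)*(4312 - 9240) = 27969*(-4928) = -137831232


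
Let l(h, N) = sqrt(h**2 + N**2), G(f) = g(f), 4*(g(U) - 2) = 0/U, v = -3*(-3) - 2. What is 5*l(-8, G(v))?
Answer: 10*sqrt(17) ≈ 41.231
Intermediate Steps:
v = 7 (v = 9 - 2 = 7)
g(U) = 2 (g(U) = 2 + (0/U)/4 = 2 + (1/4)*0 = 2 + 0 = 2)
G(f) = 2
l(h, N) = sqrt(N**2 + h**2)
5*l(-8, G(v)) = 5*sqrt(2**2 + (-8)**2) = 5*sqrt(4 + 64) = 5*sqrt(68) = 5*(2*sqrt(17)) = 10*sqrt(17)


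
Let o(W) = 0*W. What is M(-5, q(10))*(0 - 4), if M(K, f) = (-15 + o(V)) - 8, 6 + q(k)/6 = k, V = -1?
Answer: 92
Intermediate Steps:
o(W) = 0
q(k) = -36 + 6*k
M(K, f) = -23 (M(K, f) = (-15 + 0) - 8 = -15 - 8 = -23)
M(-5, q(10))*(0 - 4) = -23*(0 - 4) = -23*(-4) = 92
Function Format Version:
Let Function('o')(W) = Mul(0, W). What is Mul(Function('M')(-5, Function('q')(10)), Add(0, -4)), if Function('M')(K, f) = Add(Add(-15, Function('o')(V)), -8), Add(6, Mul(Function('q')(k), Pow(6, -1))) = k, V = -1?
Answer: 92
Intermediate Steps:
Function('o')(W) = 0
Function('q')(k) = Add(-36, Mul(6, k))
Function('M')(K, f) = -23 (Function('M')(K, f) = Add(Add(-15, 0), -8) = Add(-15, -8) = -23)
Mul(Function('M')(-5, Function('q')(10)), Add(0, -4)) = Mul(-23, Add(0, -4)) = Mul(-23, -4) = 92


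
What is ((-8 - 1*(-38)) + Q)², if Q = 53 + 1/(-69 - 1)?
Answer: 33744481/4900 ≈ 6886.6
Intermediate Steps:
Q = 3709/70 (Q = 53 + 1/(-70) = 53 - 1/70 = 3709/70 ≈ 52.986)
((-8 - 1*(-38)) + Q)² = ((-8 - 1*(-38)) + 3709/70)² = ((-8 + 38) + 3709/70)² = (30 + 3709/70)² = (5809/70)² = 33744481/4900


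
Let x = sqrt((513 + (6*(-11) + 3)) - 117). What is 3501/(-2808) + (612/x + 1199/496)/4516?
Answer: -108870127/87357504 + 51*sqrt(37)/41773 ≈ -1.2388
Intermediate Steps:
x = 3*sqrt(37) (x = sqrt((513 + (-66 + 3)) - 117) = sqrt((513 - 63) - 117) = sqrt(450 - 117) = sqrt(333) = 3*sqrt(37) ≈ 18.248)
3501/(-2808) + (612/x + 1199/496)/4516 = 3501/(-2808) + (612/((3*sqrt(37))) + 1199/496)/4516 = 3501*(-1/2808) + (612*(sqrt(37)/111) + 1199*(1/496))*(1/4516) = -389/312 + (204*sqrt(37)/37 + 1199/496)*(1/4516) = -389/312 + (1199/496 + 204*sqrt(37)/37)*(1/4516) = -389/312 + (1199/2239936 + 51*sqrt(37)/41773) = -108870127/87357504 + 51*sqrt(37)/41773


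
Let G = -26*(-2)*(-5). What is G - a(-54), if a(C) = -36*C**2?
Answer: 104716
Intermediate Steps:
G = -260 (G = 52*(-5) = -260)
G - a(-54) = -260 - (-36)*(-54)**2 = -260 - (-36)*2916 = -260 - 1*(-104976) = -260 + 104976 = 104716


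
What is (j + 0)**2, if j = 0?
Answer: 0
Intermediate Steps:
(j + 0)**2 = (0 + 0)**2 = 0**2 = 0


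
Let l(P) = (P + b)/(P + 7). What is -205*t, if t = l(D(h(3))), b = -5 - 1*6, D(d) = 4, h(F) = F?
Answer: 1435/11 ≈ 130.45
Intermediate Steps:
b = -11 (b = -5 - 6 = -11)
l(P) = (-11 + P)/(7 + P) (l(P) = (P - 11)/(P + 7) = (-11 + P)/(7 + P))
t = -7/11 (t = (-11 + 4)/(7 + 4) = -7/11 ≈ -0.63636)
-205*t = -205*(-7/11) = 1435/11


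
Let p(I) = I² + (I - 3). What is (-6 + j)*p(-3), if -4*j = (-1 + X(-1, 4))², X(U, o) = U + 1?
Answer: -75/4 ≈ -18.750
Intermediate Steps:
X(U, o) = 1 + U
p(I) = -3 + I + I² (p(I) = I² + (-3 + I) = -3 + I + I²)
j = -¼ (j = -(-1 + (1 - 1))²/4 = -(-1 + 0)²/4 = -¼*(-1)² = -¼*1 = -¼ ≈ -0.25000)
(-6 + j)*p(-3) = (-6 - ¼)*(-3 - 3 + (-3)²) = -25*(-3 - 3 + 9)/4 = -25/4*3 = -75/4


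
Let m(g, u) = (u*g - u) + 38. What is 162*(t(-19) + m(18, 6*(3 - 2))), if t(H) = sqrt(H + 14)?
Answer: 22680 + 162*I*sqrt(5) ≈ 22680.0 + 362.24*I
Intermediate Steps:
m(g, u) = 38 - u + g*u (m(g, u) = (g*u - u) + 38 = (-u + g*u) + 38 = 38 - u + g*u)
t(H) = sqrt(14 + H)
162*(t(-19) + m(18, 6*(3 - 2))) = 162*(sqrt(14 - 19) + (38 - 6*(3 - 2) + 18*(6*(3 - 2)))) = 162*(sqrt(-5) + (38 - 6 + 18*(6*1))) = 162*(I*sqrt(5) + (38 - 1*6 + 18*6)) = 162*(I*sqrt(5) + (38 - 6 + 108)) = 162*(I*sqrt(5) + 140) = 162*(140 + I*sqrt(5)) = 22680 + 162*I*sqrt(5)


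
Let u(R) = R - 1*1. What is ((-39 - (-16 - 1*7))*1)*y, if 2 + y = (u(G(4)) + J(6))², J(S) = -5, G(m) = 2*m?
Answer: -32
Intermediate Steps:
u(R) = -1 + R (u(R) = R - 1 = -1 + R)
y = 2 (y = -2 + ((-1 + 2*4) - 5)² = -2 + ((-1 + 8) - 5)² = -2 + (7 - 5)² = -2 + 2² = -2 + 4 = 2)
((-39 - (-16 - 1*7))*1)*y = ((-39 - (-16 - 1*7))*1)*2 = ((-39 - (-16 - 7))*1)*2 = ((-39 - 1*(-23))*1)*2 = ((-39 + 23)*1)*2 = -16*1*2 = -16*2 = -32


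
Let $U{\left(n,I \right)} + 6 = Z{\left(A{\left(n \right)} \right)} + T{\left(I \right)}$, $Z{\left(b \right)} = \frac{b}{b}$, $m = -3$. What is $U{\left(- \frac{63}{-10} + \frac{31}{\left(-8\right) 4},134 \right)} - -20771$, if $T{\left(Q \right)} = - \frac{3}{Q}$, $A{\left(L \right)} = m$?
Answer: $\frac{2782641}{134} \approx 20766.0$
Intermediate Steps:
$A{\left(L \right)} = -3$
$Z{\left(b \right)} = 1$
$U{\left(n,I \right)} = -5 - \frac{3}{I}$ ($U{\left(n,I \right)} = -6 + \left(1 - \frac{3}{I}\right) = -5 - \frac{3}{I}$)
$U{\left(- \frac{63}{-10} + \frac{31}{\left(-8\right) 4},134 \right)} - -20771 = \left(-5 - \frac{3}{134}\right) - -20771 = \left(-5 - \frac{3}{134}\right) + 20771 = - \frac{673}{134} + 20771 = \frac{2782641}{134}$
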